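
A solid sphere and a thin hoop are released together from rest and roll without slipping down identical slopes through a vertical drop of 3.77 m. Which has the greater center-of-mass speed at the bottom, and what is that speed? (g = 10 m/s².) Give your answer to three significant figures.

the solid sphere, at v ≈ 7.34 m/s

For rolling without slipping, Mgh = ½(1+k)Mv² where k = I/(MR²), so v = √(2gh/(1+k)).
Solid sphere: k = 0.4, giving v = √(2×10×3.77/1.4) = 7.339 m/s.
Thin hoop: k = 1, giving v = √(2×10×3.77/2) = 6.14 m/s.
The smaller k wins: the solid sphere, at ≈ 7.34 m/s.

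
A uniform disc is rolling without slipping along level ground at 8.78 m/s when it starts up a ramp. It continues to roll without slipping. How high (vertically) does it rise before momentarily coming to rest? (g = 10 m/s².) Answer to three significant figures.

With I = (1/2)MR², the ratio k = I/(MR²) is 0.5.
Pure rolling means v = ωR; then KE = ½Mv² + ½I(v/R)² = ½(1+k)Mv² = (3/4)Mv².
All of this converts to potential energy at the highest point: (3/4)Mv₀² = Mgh.
Thus h = (1+k)v₀²/(2g) = 1.5 × 8.78² / (2 × 10) ≈ 5.78 m.

h ≈ 5.78 m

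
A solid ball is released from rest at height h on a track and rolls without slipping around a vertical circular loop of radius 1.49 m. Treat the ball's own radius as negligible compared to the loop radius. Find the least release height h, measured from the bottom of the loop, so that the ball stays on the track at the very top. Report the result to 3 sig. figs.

h_min ≈ 4.02 m

For this body I = (2/5)MR², i.e. k = I/(MR²) = 0.4.
At the top, contact is just lost when gravity alone supplies the centripetal force: Mg = Mv_top²/r, i.e. v_top² = gr.
With ω = v/R, the kinetic energy at speed v is ½(1+k)Mv² = (7/10)Mv².
Energy conservation from release (height h) to the top (height 2r): Mgh = Mg(2r) + (7/10)M·gr.
Thus h_min = 2r + (1+k)r/2 = r(2 + 1.4/2) = 1.49 × 2.7 ≈ 4.02 m.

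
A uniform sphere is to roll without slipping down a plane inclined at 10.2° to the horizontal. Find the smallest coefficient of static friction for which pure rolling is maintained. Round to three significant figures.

The moment of inertia is (2/5)MR², giving k ≡ I/(MR²) = 0.4.
Along the incline Mg sinθ − f = Ma, and torque about the center fR = Iα = kMR²(a/R) gives f = kMa.
These give a = g sinθ/(1+k) and the required friction f = kMg sinθ/(1+k).
The normal force is N = Mg cosθ, so μ_min = f/N = k tanθ/(1+k).
μ_min = 0.4 × tan10.2° / 1.4 ≈ 0.0514.

μ_min ≈ 0.0514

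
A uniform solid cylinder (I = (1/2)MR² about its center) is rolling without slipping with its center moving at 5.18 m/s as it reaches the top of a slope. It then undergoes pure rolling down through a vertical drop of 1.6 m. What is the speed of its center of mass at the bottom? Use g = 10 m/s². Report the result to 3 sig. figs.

v ≈ 6.94 m/s

For this body I = (1/2)MR², i.e. k = I/(MR²) = 0.5.
Pure rolling means v = ωR; then KE = ½Mv² + ½I(v/R)² = ½(1+k)Mv² = (3/4)Mv².
Conserving energy between top and bottom: (3/4)Mv² = (3/4)Mv₀² + Mgh, hence v² = v₀² + 2gh/(1+k).
v = √(5.18² + 2×10×1.6/1.5) = √48.17 ≈ 6.94 m/s.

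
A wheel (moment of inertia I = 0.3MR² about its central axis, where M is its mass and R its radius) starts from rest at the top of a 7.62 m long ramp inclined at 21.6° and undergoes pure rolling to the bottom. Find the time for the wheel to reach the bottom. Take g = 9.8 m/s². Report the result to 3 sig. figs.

Here I = 0.3MR², so the shape factor k = I/(MR²) = 0.3.
Newton's second law down the slope: Mg sinθ − f = Ma. The torque equation fR = Iα (with α = a/R) gives f = kMa.
Hence a = g sinθ/(1+k) = 9.8×sin21.6°/1.3 = 2.775 m/s².
With constant a from rest, t = √(2L/a) = √(2·7.62/2.775) ≈ 2.34 s.

t ≈ 2.34 s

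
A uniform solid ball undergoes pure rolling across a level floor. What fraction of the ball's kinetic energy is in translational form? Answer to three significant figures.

fraction ≈ 0.714

For this body I = (2/5)MR², i.e. k = I/(MR²) = 0.4.
With ω = v/R, KE_trans = ½Mv² and KE_rot = ½Iω² = ½kMv², so KE_total = ½(1+k)Mv².
The translational fraction is therefore 1/(1+k) = 1/1.4 ≈ 0.714.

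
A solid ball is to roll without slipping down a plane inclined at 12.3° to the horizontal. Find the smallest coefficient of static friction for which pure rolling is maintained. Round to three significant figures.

μ_min ≈ 0.0623

Here I = (2/5)MR², so the shape factor k = I/(MR²) = 0.4.
Newton's second law down the slope: Mg sinθ − f = Ma. The torque equation fR = Iα (with α = a/R) gives f = kMa.
These give a = g sinθ/(1+k) and the required friction f = kMg sinθ/(1+k).
With N = Mg cosθ, the no-slip condition f ≤ μN gives μ_min = f/N = k tanθ/(1+k).
μ_min = 0.4 × tan12.3° / 1.4 ≈ 0.0623.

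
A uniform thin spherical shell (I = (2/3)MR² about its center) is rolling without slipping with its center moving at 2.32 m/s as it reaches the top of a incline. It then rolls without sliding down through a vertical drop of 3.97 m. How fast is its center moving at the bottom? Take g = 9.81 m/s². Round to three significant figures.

For this body I = (2/3)MR², i.e. k = I/(MR²) = 2/3.
The rolling condition ω = v/R makes the rotational term ½I(v/R)² = ½kMv², so KE_total = ½(1+k)Mv² = (5/6)Mv².
Conserving energy between top and bottom: (5/6)Mv² = (5/6)Mv₀² + Mgh, hence v² = v₀² + 2gh/(1+k).
v = √(2.32² + 2×9.81×3.97/1.667) = √52.12 ≈ 7.22 m/s.

v ≈ 7.22 m/s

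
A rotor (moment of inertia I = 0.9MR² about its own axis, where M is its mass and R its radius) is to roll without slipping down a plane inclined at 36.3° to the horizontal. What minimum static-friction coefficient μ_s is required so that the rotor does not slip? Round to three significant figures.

μ_min ≈ 0.348

The moment of inertia is 0.9MR², giving k ≡ I/(MR²) = 0.9.
Translational: Mg sinθ − f = Ma. Rotational about the CM: fR = Iα = kMRa, so f = kMa.
These give a = g sinθ/(1+k) and the required friction f = kMg sinθ/(1+k).
With N = Mg cosθ, the no-slip condition f ≤ μN gives μ_min = f/N = k tanθ/(1+k).
μ_min = 0.9 × tan36.3° / 1.9 ≈ 0.348.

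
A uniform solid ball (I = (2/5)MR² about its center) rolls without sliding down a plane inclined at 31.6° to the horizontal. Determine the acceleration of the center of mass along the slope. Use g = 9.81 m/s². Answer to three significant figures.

With I = (2/5)MR², the ratio k = I/(MR²) is 0.4.
Newton's second law down the slope: Mg sinθ − f = Ma. The torque equation fR = Iα (with α = a/R) gives f = kMa.
Eliminating f: Mg sinθ = (1+k)Ma, so a = g sinθ/(1+k) = 9.81 × sin31.6° / 1.4 ≈ 3.67 m/s².

a ≈ 3.67 m/s²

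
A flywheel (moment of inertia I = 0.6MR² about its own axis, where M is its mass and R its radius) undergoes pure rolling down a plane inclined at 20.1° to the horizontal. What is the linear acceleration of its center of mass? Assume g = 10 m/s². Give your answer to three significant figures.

a ≈ 2.15 m/s²

For this body I = 0.6MR², i.e. k = I/(MR²) = 0.6.
Translational: Mg sinθ − f = Ma. Rotational about the CM: fR = Iα = kMRa, so f = kMa.
Eliminating f: Mg sinθ = (1+k)Ma, so a = g sinθ/(1+k) = 10 × sin20.1° / 1.6 ≈ 2.15 m/s².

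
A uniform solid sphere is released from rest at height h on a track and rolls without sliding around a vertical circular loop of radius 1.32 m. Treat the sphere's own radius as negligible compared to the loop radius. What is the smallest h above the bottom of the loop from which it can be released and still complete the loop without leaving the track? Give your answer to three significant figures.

h_min ≈ 3.56 m

With I = (2/5)MR², the ratio k = I/(MR²) is 0.4.
At the top of the loop, the minimum-contact condition is Mg = Mv_top²/r, so v_top² = gr.
With ω = v/R, the kinetic energy at speed v is ½(1+k)Mv² = (7/10)Mv².
Energy conservation from release (height h) to the top (height 2r): Mgh = Mg(2r) + (7/10)M·gr.
Thus h_min = 2r + (1+k)r/2 = r(2 + 1.4/2) = 1.32 × 2.7 ≈ 3.56 m.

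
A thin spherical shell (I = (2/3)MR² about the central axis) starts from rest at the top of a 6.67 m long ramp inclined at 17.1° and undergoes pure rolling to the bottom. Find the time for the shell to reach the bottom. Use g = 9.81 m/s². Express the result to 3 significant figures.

For this body I = (2/3)MR², i.e. k = I/(MR²) = 2/3.
Translational: Mg sinθ − f = Ma. Rotational about the CM: fR = Iα = kMRa, so f = kMa.
Hence a = g sinθ/(1+k) = 9.81×sin17.1°/1.667 = 1.731 m/s².
Starting from rest, L = ½at², so t = √(2L/a) = √(2×6.67/1.731) ≈ 2.78 s.

t ≈ 2.78 s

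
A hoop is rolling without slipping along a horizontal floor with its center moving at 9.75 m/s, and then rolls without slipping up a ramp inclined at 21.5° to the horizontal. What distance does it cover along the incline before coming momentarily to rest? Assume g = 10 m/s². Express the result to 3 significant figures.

d ≈ 25.9 m

The moment of inertia is MR², giving k ≡ I/(MR²) = 1.
Rolling without slipping gives ω = v/R, so the total kinetic energy is ½Mv² + ½Iω² = ½(1+k)Mv² = Mv².
Setting this equal to Mgh gives the vertical rise h = (1+k)v₀²/(2g) = 2×9.75²/(2×10) = 9.506 m.
The distance along the slope is d = h/sinθ = 9.506/sin21.5° ≈ 25.9 m.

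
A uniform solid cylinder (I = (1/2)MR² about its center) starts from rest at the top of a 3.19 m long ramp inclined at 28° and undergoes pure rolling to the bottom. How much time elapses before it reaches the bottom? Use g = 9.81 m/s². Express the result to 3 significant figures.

With I = (1/2)MR², the ratio k = I/(MR²) is 0.5.
Translational: Mg sinθ − f = Ma. Rotational about the CM: fR = Iα = kMRa, so f = kMa.
Hence a = g sinθ/(1+k) = 9.81×sin28°/1.5 = 3.07 m/s².
Starting from rest, L = ½at², so t = √(2L/a) = √(2×3.19/3.07) ≈ 1.44 s.

t ≈ 1.44 s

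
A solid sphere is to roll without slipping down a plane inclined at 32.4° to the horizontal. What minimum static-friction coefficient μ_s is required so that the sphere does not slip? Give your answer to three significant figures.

Here I = (2/5)MR², so the shape factor k = I/(MR²) = 0.4.
Newton's second law down the slope: Mg sinθ − f = Ma. The torque equation fR = Iα (with α = a/R) gives f = kMa.
These give a = g sinθ/(1+k) and the required friction f = kMg sinθ/(1+k).
With N = Mg cosθ, the no-slip condition f ≤ μN gives μ_min = f/N = k tanθ/(1+k).
μ_min = 0.4 × tan32.4° / 1.4 ≈ 0.181.

μ_min ≈ 0.181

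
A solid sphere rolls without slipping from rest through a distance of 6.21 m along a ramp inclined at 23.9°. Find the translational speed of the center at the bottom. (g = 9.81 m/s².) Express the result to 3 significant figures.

v ≈ 5.94 m/s

The moment of inertia is (2/5)MR², giving k ≡ I/(MR²) = 0.4.
Since it rolls without slipping, ω = v/R and KE = ½Mv² + ½Iω² = ½(1+k)Mv² = (7/10)Mv².
The vertical drop is h = L sinθ = 6.21 × sin23.9° = 2.516 m.
Setting Mgh = (7/10)Mv² gives v = √(2gh/(1+k)) = √(2·9.81·2.516/1.4) ≈ 5.94 m/s.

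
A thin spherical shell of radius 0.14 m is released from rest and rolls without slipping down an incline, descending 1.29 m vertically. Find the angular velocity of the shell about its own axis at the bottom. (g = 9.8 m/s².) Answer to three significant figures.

ω ≈ 27.8 rad/s

For this body I = (2/3)MR², i.e. k = I/(MR²) = 2/3.
Since it rolls without slipping, ω = v/R and KE = ½Mv² + ½Iω² = ½(1+k)Mv² = (5/6)Mv².
Energy conservation Mgh = ½(1+k)Mv² gives v = √(2gh/(1+k)) = √(2 × 9.8 × 1.29 / 1.667) = 3.895 m/s.
Then ω = v/R = 3.895 / 0.14 ≈ 27.8 rad/s.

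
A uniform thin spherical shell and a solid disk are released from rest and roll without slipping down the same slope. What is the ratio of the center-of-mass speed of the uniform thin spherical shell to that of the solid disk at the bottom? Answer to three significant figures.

v_ratio ≈ 0.949

Each satisfies Mgh = ½(1+k)Mv² with k = I/(MR²), so v ∝ 1/√(1+k).
For the uniform thin spherical shell k = 2/3; for the solid disk k = 0.5.
v₁/v₂ = √((1+k₂)/(1+k₁)) = √(1.5/1.667) ≈ 0.949.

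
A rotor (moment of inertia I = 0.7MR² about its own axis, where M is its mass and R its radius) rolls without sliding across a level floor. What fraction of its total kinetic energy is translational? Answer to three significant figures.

fraction ≈ 0.588

Here I = 0.7MR², so the shape factor k = I/(MR²) = 0.7.
Since ω = v/R, the translational part is ½Mv² and the rotational part is ½I(v/R)² = ½kMv²; the total is ½(1+k)Mv².
The translational fraction is therefore 1/(1+k) = 1/1.7 ≈ 0.588.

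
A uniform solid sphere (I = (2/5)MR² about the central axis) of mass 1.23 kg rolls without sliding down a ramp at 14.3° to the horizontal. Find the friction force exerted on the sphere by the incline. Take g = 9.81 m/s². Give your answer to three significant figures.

f ≈ 0.852 N

For this body I = (2/5)MR², i.e. k = I/(MR²) = 0.4.
Along the incline Mg sinθ − f = Ma, and torque about the center fR = Iα = kMR²(a/R) gives f = kMa.
Combining, a = g sinθ/(1+k) and f = kMa = kMg sinθ/(1+k).
f = 0.4 × 1.23 × 9.81 × sin14.3° / 1.4 ≈ 0.852 N.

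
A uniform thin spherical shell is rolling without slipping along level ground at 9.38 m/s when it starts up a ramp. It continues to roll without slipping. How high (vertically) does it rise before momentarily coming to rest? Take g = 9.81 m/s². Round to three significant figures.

h ≈ 7.47 m

The moment of inertia is (2/3)MR², giving k ≡ I/(MR²) = 2/3.
Pure rolling means v = ωR; then KE = ½Mv² + ½I(v/R)² = ½(1+k)Mv² = (5/6)Mv².
At the top the kinetic energy is zero, so (5/6)Mv₀² = Mgh.
Thus h = (1+k)v₀²/(2g) = 1.667 × 9.38² / (2 × 9.81) ≈ 7.47 m.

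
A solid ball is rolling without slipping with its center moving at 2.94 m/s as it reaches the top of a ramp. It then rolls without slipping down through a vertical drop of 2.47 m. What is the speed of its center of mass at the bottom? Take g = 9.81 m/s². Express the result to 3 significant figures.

v ≈ 6.58 m/s

Here I = (2/5)MR², so the shape factor k = I/(MR²) = 0.4.
Rolling without slipping gives ω = v/R, so the total kinetic energy is ½Mv² + ½Iω² = ½(1+k)Mv² = (7/10)Mv².
Conserving energy between top and bottom: (7/10)Mv² = (7/10)Mv₀² + Mgh, hence v² = v₀² + 2gh/(1+k).
v = √(2.94² + 2×9.81×2.47/1.4) = √43.26 ≈ 6.58 m/s.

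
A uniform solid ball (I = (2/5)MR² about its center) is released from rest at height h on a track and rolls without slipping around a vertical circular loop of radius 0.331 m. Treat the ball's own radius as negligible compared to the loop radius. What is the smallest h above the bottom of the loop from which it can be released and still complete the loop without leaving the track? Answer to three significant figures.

For this body I = (2/5)MR², i.e. k = I/(MR²) = 0.4.
At the top of the loop, the minimum-contact condition is Mg = Mv_top²/r, so v_top² = gr.
With ω = v/R, the kinetic energy at speed v is ½(1+k)Mv² = (7/10)Mv².
Energy conservation from release (height h) to the top (height 2r): Mgh = Mg(2r) + (7/10)M·gr.
Thus h_min = 2r + (1+k)r/2 = r(2 + 1.4/2) = 0.331 × 2.7 ≈ 0.894 m.

h_min ≈ 0.894 m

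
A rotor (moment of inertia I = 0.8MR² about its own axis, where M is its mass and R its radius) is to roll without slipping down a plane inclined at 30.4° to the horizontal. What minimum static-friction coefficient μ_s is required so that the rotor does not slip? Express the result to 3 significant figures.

The moment of inertia is 0.8MR², giving k ≡ I/(MR²) = 0.8.
Newton's second law down the slope: Mg sinθ − f = Ma. The torque equation fR = Iα (with α = a/R) gives f = kMa.
These give a = g sinθ/(1+k) and the required friction f = kMg sinθ/(1+k).
With N = Mg cosθ, the no-slip condition f ≤ μN gives μ_min = f/N = k tanθ/(1+k).
μ_min = 0.8 × tan30.4° / 1.8 ≈ 0.261.

μ_min ≈ 0.261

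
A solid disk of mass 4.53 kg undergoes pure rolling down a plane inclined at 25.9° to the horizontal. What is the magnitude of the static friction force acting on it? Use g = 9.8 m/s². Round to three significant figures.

f ≈ 6.46 N

With I = (1/2)MR², the ratio k = I/(MR²) is 0.5.
Newton's second law down the slope: Mg sinθ − f = Ma. The torque equation fR = Iα (with α = a/R) gives f = kMa.
Combining, a = g sinθ/(1+k) and f = kMa = kMg sinθ/(1+k).
f = 0.5 × 4.53 × 9.8 × sin25.9° / 1.5 ≈ 6.46 N.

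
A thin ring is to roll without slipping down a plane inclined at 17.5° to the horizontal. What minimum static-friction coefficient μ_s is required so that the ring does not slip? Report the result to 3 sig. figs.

For this body I = MR², i.e. k = I/(MR²) = 1.
Along the incline Mg sinθ − f = Ma, and torque about the center fR = Iα = kMR²(a/R) gives f = kMa.
These give a = g sinθ/(1+k) and the required friction f = kMg sinθ/(1+k).
The normal force is N = Mg cosθ, so μ_min = f/N = k tanθ/(1+k).
μ_min = 1 × tan17.5° / 2 ≈ 0.158.

μ_min ≈ 0.158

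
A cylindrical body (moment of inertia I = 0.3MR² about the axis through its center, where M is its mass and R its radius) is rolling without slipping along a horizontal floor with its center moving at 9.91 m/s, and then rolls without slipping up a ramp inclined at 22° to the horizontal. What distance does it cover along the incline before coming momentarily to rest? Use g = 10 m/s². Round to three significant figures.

d ≈ 17.0 m

Here I = 0.3MR², so the shape factor k = I/(MR²) = 0.3.
Since it rolls without slipping, ω = v/R and KE = ½Mv² + ½Iω² = ½(1+k)Mv² = (13/20)Mv².
Setting this equal to Mgh gives the vertical rise h = (1+k)v₀²/(2g) = 1.3×9.91²/(2×10) = 6.384 m.
The distance along the slope is d = h/sinθ = 6.384/sin22° ≈ 17.0 m.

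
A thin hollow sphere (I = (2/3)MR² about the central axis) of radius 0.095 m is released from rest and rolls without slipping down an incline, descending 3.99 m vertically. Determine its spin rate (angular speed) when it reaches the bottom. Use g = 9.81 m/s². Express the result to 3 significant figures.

ω ≈ 72.1 rad/s

The moment of inertia is (2/3)MR², giving k ≡ I/(MR²) = 2/3.
Since it rolls without slipping, ω = v/R and KE = ½Mv² + ½Iω² = ½(1+k)Mv² = (5/6)Mv².
Energy conservation Mgh = ½(1+k)Mv² gives v = √(2gh/(1+k)) = √(2 × 9.81 × 3.99 / 1.667) = 6.853 m/s.
The angular speed follows from ω = v/R = 6.853/0.095 ≈ 72.1 rad/s.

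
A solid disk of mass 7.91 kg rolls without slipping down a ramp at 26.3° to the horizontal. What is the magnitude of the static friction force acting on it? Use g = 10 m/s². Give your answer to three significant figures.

The moment of inertia is (1/2)MR², giving k ≡ I/(MR²) = 0.5.
Along the incline Mg sinθ − f = Ma, and torque about the center fR = Iα = kMR²(a/R) gives f = kMa.
Combining, a = g sinθ/(1+k) and f = kMa = kMg sinθ/(1+k).
f = 0.5 × 7.91 × 10 × sin26.3° / 1.5 ≈ 11.7 N.

f ≈ 11.7 N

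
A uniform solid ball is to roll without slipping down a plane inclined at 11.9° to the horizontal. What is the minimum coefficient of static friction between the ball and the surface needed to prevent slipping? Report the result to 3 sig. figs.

μ_min ≈ 0.0602

For this body I = (2/5)MR², i.e. k = I/(MR²) = 0.4.
Newton's second law down the slope: Mg sinθ − f = Ma. The torque equation fR = Iα (with α = a/R) gives f = kMa.
These give a = g sinθ/(1+k) and the required friction f = kMg sinθ/(1+k).
The normal force is N = Mg cosθ, so μ_min = f/N = k tanθ/(1+k).
μ_min = 0.4 × tan11.9° / 1.4 ≈ 0.0602.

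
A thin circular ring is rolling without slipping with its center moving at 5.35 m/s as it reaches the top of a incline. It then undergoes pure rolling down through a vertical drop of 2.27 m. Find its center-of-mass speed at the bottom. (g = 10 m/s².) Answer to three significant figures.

v ≈ 7.16 m/s

The moment of inertia is MR², giving k ≡ I/(MR²) = 1.
Pure rolling means v = ωR; then KE = ½Mv² + ½I(v/R)² = ½(1+k)Mv² = Mv².
Energy conservation: Mv₀² + Mgh = Mv², so v² = v₀² + 2gh/(1+k).
v = √(5.35² + 2×10×2.27/2) = √51.32 ≈ 7.16 m/s.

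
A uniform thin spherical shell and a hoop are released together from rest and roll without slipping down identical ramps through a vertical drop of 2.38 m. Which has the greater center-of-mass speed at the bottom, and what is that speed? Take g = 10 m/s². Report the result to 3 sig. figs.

For rolling without slipping, Mgh = ½(1+k)Mv² where k = I/(MR²), so v = √(2gh/(1+k)).
Uniform thin spherical shell: k = 2/3, giving v = √(2×10×2.38/1.667) = 5.344 m/s.
Hoop: k = 1, giving v = √(2×10×2.38/2) = 4.879 m/s.
The smaller k wins: the uniform thin spherical shell, at ≈ 5.34 m/s.

the uniform thin spherical shell, at v ≈ 5.34 m/s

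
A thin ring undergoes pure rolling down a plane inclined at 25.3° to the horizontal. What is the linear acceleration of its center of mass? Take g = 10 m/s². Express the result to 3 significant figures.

For this body I = MR², i.e. k = I/(MR²) = 1.
Translational: Mg sinθ − f = Ma. Rotational about the CM: fR = Iα = kMRa, so f = kMa.
Eliminating f: Mg sinθ = (1+k)Ma, so a = g sinθ/(1+k) = 10 × sin25.3° / 2 ≈ 2.14 m/s².

a ≈ 2.14 m/s²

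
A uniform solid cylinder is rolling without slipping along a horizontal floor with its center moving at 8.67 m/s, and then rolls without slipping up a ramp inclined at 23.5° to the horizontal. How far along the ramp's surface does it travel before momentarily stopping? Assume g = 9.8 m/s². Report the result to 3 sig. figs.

d ≈ 14.4 m

The moment of inertia is (1/2)MR², giving k ≡ I/(MR²) = 0.5.
Pure rolling means v = ωR; then KE = ½Mv² + ½I(v/R)² = ½(1+k)Mv² = (3/4)Mv².
Setting this equal to Mgh gives the vertical rise h = (1+k)v₀²/(2g) = 1.5×8.67²/(2×9.8) = 5.753 m.
Along the incline, d = h/sinθ = 5.753/sin23.5° ≈ 14.4 m.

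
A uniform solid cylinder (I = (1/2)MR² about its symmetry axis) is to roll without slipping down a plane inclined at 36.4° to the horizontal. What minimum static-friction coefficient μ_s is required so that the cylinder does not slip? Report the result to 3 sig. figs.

μ_min ≈ 0.246

Here I = (1/2)MR², so the shape factor k = I/(MR²) = 0.5.
Along the incline Mg sinθ − f = Ma, and torque about the center fR = Iα = kMR²(a/R) gives f = kMa.
These give a = g sinθ/(1+k) and the required friction f = kMg sinθ/(1+k).
With N = Mg cosθ, the no-slip condition f ≤ μN gives μ_min = f/N = k tanθ/(1+k).
μ_min = 0.5 × tan36.4° / 1.5 ≈ 0.246.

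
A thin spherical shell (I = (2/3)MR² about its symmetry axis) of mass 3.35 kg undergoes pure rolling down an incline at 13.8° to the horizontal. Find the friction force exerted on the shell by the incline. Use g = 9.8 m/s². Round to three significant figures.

f ≈ 3.13 N

The moment of inertia is (2/3)MR², giving k ≡ I/(MR²) = 2/3.
Translational: Mg sinθ − f = Ma. Rotational about the CM: fR = Iα = kMRa, so f = kMa.
Combining, a = g sinθ/(1+k) and f = kMa = kMg sinθ/(1+k).
f = (2/3) × 3.35 × 9.8 × sin13.8° / 1.667 ≈ 3.13 N.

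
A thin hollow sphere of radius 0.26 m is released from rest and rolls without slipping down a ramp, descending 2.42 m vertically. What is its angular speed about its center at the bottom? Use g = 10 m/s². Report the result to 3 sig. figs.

ω ≈ 20.7 rad/s

With I = (2/3)MR², the ratio k = I/(MR²) is 2/3.
Rolling without slipping gives ω = v/R, so the total kinetic energy is ½Mv² + ½Iω² = ½(1+k)Mv² = (5/6)Mv².
Energy conservation Mgh = ½(1+k)Mv² gives v = √(2gh/(1+k)) = √(2 × 10 × 2.42 / 1.667) = 5.389 m/s.
The angular speed follows from ω = v/R = 5.389/0.26 ≈ 20.7 rad/s.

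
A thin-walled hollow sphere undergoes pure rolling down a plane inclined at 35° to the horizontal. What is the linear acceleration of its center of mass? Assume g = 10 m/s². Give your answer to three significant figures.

a ≈ 3.44 m/s²

Here I = (2/3)MR², so the shape factor k = I/(MR²) = 2/3.
Translational: Mg sinθ − f = Ma. Rotational about the CM: fR = Iα = kMRa, so f = kMa.
Eliminating f: Mg sinθ = (1+k)Ma, so a = g sinθ/(1+k) = 10 × sin35° / 1.667 ≈ 3.44 m/s².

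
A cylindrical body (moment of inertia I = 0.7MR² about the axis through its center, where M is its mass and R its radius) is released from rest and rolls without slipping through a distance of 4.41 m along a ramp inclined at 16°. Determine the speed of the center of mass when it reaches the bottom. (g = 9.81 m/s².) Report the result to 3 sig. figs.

Here I = 0.7MR², so the shape factor k = I/(MR²) = 0.7.
Since it rolls without slipping, ω = v/R and KE = ½Mv² + ½Iω² = ½(1+k)Mv² = (17/20)Mv².
The vertical drop is h = L sinθ = 4.41 × sin16° = 1.216 m.
Setting Mgh = (17/20)Mv² gives v = √(2gh/(1+k)) = √(2·9.81·1.216/1.7) ≈ 3.75 m/s.

v ≈ 3.75 m/s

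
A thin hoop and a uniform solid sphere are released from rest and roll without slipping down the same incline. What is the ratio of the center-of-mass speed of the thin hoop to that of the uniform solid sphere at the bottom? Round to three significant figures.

v_ratio ≈ 0.837

Each satisfies Mgh = ½(1+k)Mv² with k = I/(MR²), so v ∝ 1/√(1+k).
For the thin hoop k = 1; for the uniform solid sphere k = 0.4.
v₁/v₂ = √((1+k₂)/(1+k₁)) = √(1.4/2) ≈ 0.837.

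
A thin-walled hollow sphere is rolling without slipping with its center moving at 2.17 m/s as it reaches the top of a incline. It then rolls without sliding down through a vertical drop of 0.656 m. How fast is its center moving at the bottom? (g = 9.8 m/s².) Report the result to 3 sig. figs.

v ≈ 3.52 m/s

For this body I = (2/3)MR², i.e. k = I/(MR²) = 2/3.
Since it rolls without slipping, ω = v/R and KE = ½Mv² + ½Iω² = ½(1+k)Mv² = (5/6)Mv².
Energy conservation: (5/6)Mv₀² + Mgh = (5/6)Mv², so v² = v₀² + 2gh/(1+k).
v = √(2.17² + 2×9.8×0.656/1.667) = √12.42 ≈ 3.52 m/s.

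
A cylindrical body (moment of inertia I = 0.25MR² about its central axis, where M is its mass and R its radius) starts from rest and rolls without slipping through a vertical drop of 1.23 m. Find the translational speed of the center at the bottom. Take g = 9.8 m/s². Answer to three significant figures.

The moment of inertia is 0.25MR², giving k ≡ I/(MR²) = 0.25.
Pure rolling means v = ωR; then KE = ½Mv² + ½I(v/R)² = ½(1+k)Mv² = (5/8)Mv².
Setting Mgh = (5/8)Mv² gives v = √(2gh/(1+k)) = √(2·9.8·1.23/1.25) ≈ 4.39 m/s.

v ≈ 4.39 m/s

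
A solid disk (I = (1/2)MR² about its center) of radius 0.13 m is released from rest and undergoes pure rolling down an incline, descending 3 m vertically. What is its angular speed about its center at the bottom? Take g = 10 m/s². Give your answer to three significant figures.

The moment of inertia is (1/2)MR², giving k ≡ I/(MR²) = 0.5.
Pure rolling means v = ωR; then KE = ½Mv² + ½I(v/R)² = ½(1+k)Mv² = (3/4)Mv².
Energy conservation Mgh = ½(1+k)Mv² gives v = √(2gh/(1+k)) = √(2 × 10 × 3 / 1.5) = 6.325 m/s.
The angular speed follows from ω = v/R = 6.325/0.13 ≈ 48.7 rad/s.

ω ≈ 48.7 rad/s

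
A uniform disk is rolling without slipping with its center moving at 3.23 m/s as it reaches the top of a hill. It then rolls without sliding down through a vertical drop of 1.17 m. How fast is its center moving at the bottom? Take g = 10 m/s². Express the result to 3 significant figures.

v ≈ 5.10 m/s

Here I = (1/2)MR², so the shape factor k = I/(MR²) = 0.5.
Since it rolls without slipping, ω = v/R and KE = ½Mv² + ½Iω² = ½(1+k)Mv² = (3/4)Mv².
Conserving energy between top and bottom: (3/4)Mv² = (3/4)Mv₀² + Mgh, hence v² = v₀² + 2gh/(1+k).
v = √(3.23² + 2×10×1.17/1.5) = √26.03 ≈ 5.10 m/s.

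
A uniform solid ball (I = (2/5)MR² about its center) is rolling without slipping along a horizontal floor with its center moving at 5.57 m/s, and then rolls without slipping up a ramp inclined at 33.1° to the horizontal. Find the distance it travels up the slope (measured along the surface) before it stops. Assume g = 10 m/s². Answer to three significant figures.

Here I = (2/5)MR², so the shape factor k = I/(MR²) = 0.4.
Rolling without slipping gives ω = v/R, so the total kinetic energy is ½Mv² + ½Iω² = ½(1+k)Mv² = (7/10)Mv².
Setting this equal to Mgh gives the vertical rise h = (1+k)v₀²/(2g) = 1.4×5.57²/(2×10) = 2.172 m.
Along the incline, d = h/sinθ = 2.172/sin33.1° ≈ 3.98 m.

d ≈ 3.98 m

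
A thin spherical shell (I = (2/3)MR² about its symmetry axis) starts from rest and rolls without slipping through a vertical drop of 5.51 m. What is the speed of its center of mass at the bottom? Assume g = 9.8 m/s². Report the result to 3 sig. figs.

v ≈ 8.05 m/s

Here I = (2/3)MR², so the shape factor k = I/(MR²) = 2/3.
The rolling condition ω = v/R makes the rotational term ½I(v/R)² = ½kMv², so KE_total = ½(1+k)Mv² = (5/6)Mv².
Energy conservation: Mgh = (5/6)Mv², so v = √(2gh/(1+k)) = √(2 × 9.8 × 5.51 / 1.667) ≈ 8.05 m/s.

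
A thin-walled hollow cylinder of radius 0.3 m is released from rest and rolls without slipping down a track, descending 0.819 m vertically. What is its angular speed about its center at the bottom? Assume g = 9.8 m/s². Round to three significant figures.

ω ≈ 9.44 rad/s

For this body I = MR², i.e. k = I/(MR²) = 1.
Pure rolling means v = ωR; then KE = ½Mv² + ½I(v/R)² = ½(1+k)Mv² = Mv².
Energy conservation Mgh = ½(1+k)Mv² gives v = √(2gh/(1+k)) = √(2 × 9.8 × 0.819 / 2) = 2.833 m/s.
Then ω = v/R = 2.833 / 0.3 ≈ 9.44 rad/s.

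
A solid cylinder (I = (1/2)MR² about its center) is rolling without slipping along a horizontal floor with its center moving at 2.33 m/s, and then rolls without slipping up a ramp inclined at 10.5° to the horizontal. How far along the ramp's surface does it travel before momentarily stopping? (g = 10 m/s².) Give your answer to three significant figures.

d ≈ 2.23 m

With I = (1/2)MR², the ratio k = I/(MR²) is 0.5.
Pure rolling means v = ωR; then KE = ½Mv² + ½I(v/R)² = ½(1+k)Mv² = (3/4)Mv².
Setting this equal to Mgh gives the vertical rise h = (1+k)v₀²/(2g) = 1.5×2.33²/(2×10) = 0.4072 m.
Along the incline, d = h/sinθ = 0.4072/sin10.5° ≈ 2.23 m.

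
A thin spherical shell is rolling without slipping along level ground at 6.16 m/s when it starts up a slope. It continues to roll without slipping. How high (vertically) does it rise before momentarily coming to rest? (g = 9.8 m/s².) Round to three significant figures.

The moment of inertia is (2/3)MR², giving k ≡ I/(MR²) = 2/3.
Since it rolls without slipping, ω = v/R and KE = ½Mv² + ½Iω² = ½(1+k)Mv² = (5/6)Mv².
At the top the kinetic energy is zero, so (5/6)Mv₀² = Mgh.
Thus h = (1+k)v₀²/(2g) = 1.667 × 6.16² / (2 × 9.8) ≈ 3.23 m.

h ≈ 3.23 m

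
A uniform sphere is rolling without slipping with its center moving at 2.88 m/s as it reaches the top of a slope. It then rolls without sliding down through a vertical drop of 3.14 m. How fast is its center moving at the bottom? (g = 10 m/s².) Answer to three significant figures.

With I = (2/5)MR², the ratio k = I/(MR²) is 0.4.
Since it rolls without slipping, ω = v/R and KE = ½Mv² + ½Iω² = ½(1+k)Mv² = (7/10)Mv².
Energy conservation: (7/10)Mv₀² + Mgh = (7/10)Mv², so v² = v₀² + 2gh/(1+k).
v = √(2.88² + 2×10×3.14/1.4) = √53.15 ≈ 7.29 m/s.

v ≈ 7.29 m/s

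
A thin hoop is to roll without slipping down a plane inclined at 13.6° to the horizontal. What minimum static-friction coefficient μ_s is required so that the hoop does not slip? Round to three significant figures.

With I = MR², the ratio k = I/(MR²) is 1.
Newton's second law down the slope: Mg sinθ − f = Ma. The torque equation fR = Iα (with α = a/R) gives f = kMa.
These give a = g sinθ/(1+k) and the required friction f = kMg sinθ/(1+k).
The normal force is N = Mg cosθ, so μ_min = f/N = k tanθ/(1+k).
μ_min = 1 × tan13.6° / 2 ≈ 0.121.

μ_min ≈ 0.121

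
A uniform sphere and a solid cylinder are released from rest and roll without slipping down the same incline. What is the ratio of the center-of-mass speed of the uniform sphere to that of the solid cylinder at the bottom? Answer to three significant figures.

Each satisfies Mgh = ½(1+k)Mv² with k = I/(MR²), so v ∝ 1/√(1+k).
For the uniform sphere k = 0.4; for the solid cylinder k = 0.5.
v₁/v₂ = √((1+k₂)/(1+k₁)) = √(1.5/1.4) ≈ 1.04.

v_ratio ≈ 1.04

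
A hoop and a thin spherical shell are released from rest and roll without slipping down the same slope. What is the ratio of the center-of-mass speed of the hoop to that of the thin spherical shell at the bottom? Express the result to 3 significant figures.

v_ratio ≈ 0.913

Each satisfies Mgh = ½(1+k)Mv² with k = I/(MR²), so v ∝ 1/√(1+k).
For the hoop k = 1; for the thin spherical shell k = 2/3.
v₁/v₂ = √((1+k₂)/(1+k₁)) = √(1.667/2) ≈ 0.913.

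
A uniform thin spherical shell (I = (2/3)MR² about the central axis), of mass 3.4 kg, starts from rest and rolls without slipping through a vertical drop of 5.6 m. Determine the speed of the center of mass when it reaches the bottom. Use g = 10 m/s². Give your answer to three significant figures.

v ≈ 8.20 m/s

For this body I = (2/3)MR², i.e. k = I/(MR²) = 2/3.
Pure rolling means v = ωR; then KE = ½Mv² + ½I(v/R)² = ½(1+k)Mv² = (5/6)Mv².
Setting Mgh = (5/6)Mv² gives v = √(2gh/(1+k)) = √(2·10·5.6/1.667) ≈ 8.20 m/s.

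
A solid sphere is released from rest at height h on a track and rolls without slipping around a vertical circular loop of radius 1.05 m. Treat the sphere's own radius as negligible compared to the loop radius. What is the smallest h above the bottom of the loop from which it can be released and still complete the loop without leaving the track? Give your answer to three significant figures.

h_min ≈ 2.84 m

For this body I = (2/5)MR², i.e. k = I/(MR²) = 0.4.
At the top of the loop, the minimum-contact condition is Mg = Mv_top²/r, so v_top² = gr.
With ω = v/R, the kinetic energy at speed v is ½(1+k)Mv² = (7/10)Mv².
Energy conservation from release (height h) to the top (height 2r): Mgh = Mg(2r) + (7/10)M·gr.
Thus h_min = 2r + (1+k)r/2 = r(2 + 1.4/2) = 1.05 × 2.7 ≈ 2.84 m.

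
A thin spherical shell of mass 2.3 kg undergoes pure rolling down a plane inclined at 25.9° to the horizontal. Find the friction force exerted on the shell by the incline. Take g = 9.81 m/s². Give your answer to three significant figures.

Here I = (2/3)MR², so the shape factor k = I/(MR²) = 2/3.
Along the incline Mg sinθ − f = Ma, and torque about the center fR = Iα = kMR²(a/R) gives f = kMa.
Combining, a = g sinθ/(1+k) and f = kMa = kMg sinθ/(1+k).
f = (2/3) × 2.3 × 9.81 × sin25.9° / 1.667 ≈ 3.94 N.

f ≈ 3.94 N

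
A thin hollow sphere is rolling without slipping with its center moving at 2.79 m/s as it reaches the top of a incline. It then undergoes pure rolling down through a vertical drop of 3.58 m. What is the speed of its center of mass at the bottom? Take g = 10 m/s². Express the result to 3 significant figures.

v ≈ 7.12 m/s

With I = (2/3)MR², the ratio k = I/(MR²) is 2/3.
Since it rolls without slipping, ω = v/R and KE = ½Mv² + ½Iω² = ½(1+k)Mv² = (5/6)Mv².
Conserving energy between top and bottom: (5/6)Mv² = (5/6)Mv₀² + Mgh, hence v² = v₀² + 2gh/(1+k).
v = √(2.79² + 2×10×3.58/1.667) = √50.74 ≈ 7.12 m/s.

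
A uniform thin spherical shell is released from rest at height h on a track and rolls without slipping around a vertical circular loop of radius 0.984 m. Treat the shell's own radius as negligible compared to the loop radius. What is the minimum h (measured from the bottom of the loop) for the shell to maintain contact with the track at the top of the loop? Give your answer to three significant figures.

h_min ≈ 2.79 m

For this body I = (2/3)MR², i.e. k = I/(MR²) = 2/3.
At the top of the loop, the minimum-contact condition is Mg = Mv_top²/r, so v_top² = gr.
With ω = v/R, the kinetic energy at speed v is ½(1+k)Mv² = (5/6)Mv².
Energy conservation from release (height h) to the top (height 2r): Mgh = Mg(2r) + (5/6)M·gr.
Thus h_min = 2r + (1+k)r/2 = r(2 + 1.667/2) = 0.984 × 2.833 ≈ 2.79 m.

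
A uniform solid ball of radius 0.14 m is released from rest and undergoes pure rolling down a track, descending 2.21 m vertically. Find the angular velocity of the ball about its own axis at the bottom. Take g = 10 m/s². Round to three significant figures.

For this body I = (2/5)MR², i.e. k = I/(MR²) = 0.4.
Rolling without slipping gives ω = v/R, so the total kinetic energy is ½Mv² + ½Iω² = ½(1+k)Mv² = (7/10)Mv².
Energy conservation Mgh = ½(1+k)Mv² gives v = √(2gh/(1+k)) = √(2 × 10 × 2.21 / 1.4) = 5.619 m/s.
The angular speed follows from ω = v/R = 5.619/0.14 ≈ 40.1 rad/s.

ω ≈ 40.1 rad/s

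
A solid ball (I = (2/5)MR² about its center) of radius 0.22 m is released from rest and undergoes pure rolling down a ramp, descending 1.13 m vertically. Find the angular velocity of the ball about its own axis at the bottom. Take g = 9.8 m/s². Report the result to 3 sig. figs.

For this body I = (2/5)MR², i.e. k = I/(MR²) = 0.4.
Since it rolls without slipping, ω = v/R and KE = ½Mv² + ½Iω² = ½(1+k)Mv² = (7/10)Mv².
Energy conservation Mgh = ½(1+k)Mv² gives v = √(2gh/(1+k)) = √(2 × 9.8 × 1.13 / 1.4) = 3.977 m/s.
The angular speed follows from ω = v/R = 3.977/0.22 ≈ 18.1 rad/s.

ω ≈ 18.1 rad/s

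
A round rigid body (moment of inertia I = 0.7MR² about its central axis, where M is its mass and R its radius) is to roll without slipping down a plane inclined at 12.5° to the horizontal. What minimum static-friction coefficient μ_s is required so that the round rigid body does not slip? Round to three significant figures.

μ_min ≈ 0.0913

With I = 0.7MR², the ratio k = I/(MR²) is 0.7.
Newton's second law down the slope: Mg sinθ − f = Ma. The torque equation fR = Iα (with α = a/R) gives f = kMa.
These give a = g sinθ/(1+k) and the required friction f = kMg sinθ/(1+k).
The normal force is N = Mg cosθ, so μ_min = f/N = k tanθ/(1+k).
μ_min = 0.7 × tan12.5° / 1.7 ≈ 0.0913.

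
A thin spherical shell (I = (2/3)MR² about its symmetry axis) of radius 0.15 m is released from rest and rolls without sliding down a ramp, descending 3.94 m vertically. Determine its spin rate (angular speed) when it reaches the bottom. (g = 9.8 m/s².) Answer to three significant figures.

ω ≈ 45.4 rad/s

For this body I = (2/3)MR², i.e. k = I/(MR²) = 2/3.
Rolling without slipping gives ω = v/R, so the total kinetic energy is ½Mv² + ½Iω² = ½(1+k)Mv² = (5/6)Mv².
Energy conservation Mgh = ½(1+k)Mv² gives v = √(2gh/(1+k)) = √(2 × 9.8 × 3.94 / 1.667) = 6.807 m/s.
The angular speed follows from ω = v/R = 6.807/0.15 ≈ 45.4 rad/s.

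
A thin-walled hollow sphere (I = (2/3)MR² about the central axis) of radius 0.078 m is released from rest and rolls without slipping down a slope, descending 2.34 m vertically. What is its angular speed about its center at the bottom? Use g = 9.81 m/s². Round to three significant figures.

ω ≈ 67.3 rad/s

With I = (2/3)MR², the ratio k = I/(MR²) is 2/3.
Pure rolling means v = ωR; then KE = ½Mv² + ½I(v/R)² = ½(1+k)Mv² = (5/6)Mv².
Energy conservation Mgh = ½(1+k)Mv² gives v = √(2gh/(1+k)) = √(2 × 9.81 × 2.34 / 1.667) = 5.248 m/s.
The angular speed follows from ω = v/R = 5.248/0.078 ≈ 67.3 rad/s.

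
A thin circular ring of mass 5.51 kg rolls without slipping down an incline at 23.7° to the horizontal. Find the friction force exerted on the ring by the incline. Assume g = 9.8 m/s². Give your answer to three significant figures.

The moment of inertia is MR², giving k ≡ I/(MR²) = 1.
Translational: Mg sinθ − f = Ma. Rotational about the CM: fR = Iα = kMRa, so f = kMa.
Combining, a = g sinθ/(1+k) and f = kMa = kMg sinθ/(1+k).
f = 1 × 5.51 × 9.8 × sin23.7° / 2 ≈ 10.9 N.

f ≈ 10.9 N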